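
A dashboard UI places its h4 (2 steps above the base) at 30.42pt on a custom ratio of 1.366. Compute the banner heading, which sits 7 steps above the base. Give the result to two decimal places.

144.68pt

The gap is 7 − (2) = 5 steps, so the factor is 1.366^5.
30.42 × 1.366⁵ = 30.42 × 4.75613 ≈ 144.681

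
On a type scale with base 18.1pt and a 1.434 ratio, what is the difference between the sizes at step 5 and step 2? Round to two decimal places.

Step 2: 18.1 × 1.434² = 37.2200pt
Step 5: 18.1 × 1.434⁵ = 109.7550pt
Difference: 109.7550 − 37.2200 = 72.5350pt

72.53pt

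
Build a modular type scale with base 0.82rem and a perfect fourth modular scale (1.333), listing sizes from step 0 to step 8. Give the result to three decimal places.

0.820rem, 1.093rem, 1.457rem, 1.942rem, 2.589rem, 3.451rem, 4.600rem, 6.132rem, 8.174rem

Step 0: 0.82rem
Step 1: 0.82 × 1.333 = 1.093
Step 2: 0.82 × 1.333² = 1.457
Step 3: 0.82 × 1.333³ = 1.942
Step 4: 0.82 × 1.333⁴ = 2.589
Step 5: 0.82 × 1.333⁵ = 3.451
Step 6: 0.82 × 1.333⁶ = 4.600
Step 7: 0.82 × 1.333⁷ = 6.132
Step 8: 0.82 × 1.333⁸ = 8.174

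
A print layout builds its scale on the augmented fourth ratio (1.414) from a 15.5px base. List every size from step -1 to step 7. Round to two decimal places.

Step -1: 15.5 ÷ 1.414 = 10.96
Step 0: 15.5px
Step 1: 15.5 × 1.414 = 21.92
Step 2: 15.5 × 1.414² = 30.99
Step 3: 15.5 × 1.414³ = 43.82
Step 4: 15.5 × 1.414⁴ = 61.96
Step 5: 15.5 × 1.414⁵ = 87.62
Step 6: 15.5 × 1.414⁶ = 123.89
Step 7: 15.5 × 1.414⁷ = 175.18

10.96px, 15.50px, 21.92px, 30.99px, 43.82px, 61.96px, 87.62px, 123.89px, 175.18px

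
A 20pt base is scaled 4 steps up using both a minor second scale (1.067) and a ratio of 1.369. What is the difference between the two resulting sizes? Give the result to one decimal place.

Minor second: 20.0 × 1.067⁴ = 25.923pt
At 1.369: 20.0 × 1.369⁴ = 70.250pt
Difference: 70.250 − 25.923 = 44.327pt

44.3pt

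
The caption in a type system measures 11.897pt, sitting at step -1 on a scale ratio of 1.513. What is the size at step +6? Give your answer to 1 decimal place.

215.9pt

11.897 × 1.513⁷ = 11.897 × 18.14983 ≈ 215.928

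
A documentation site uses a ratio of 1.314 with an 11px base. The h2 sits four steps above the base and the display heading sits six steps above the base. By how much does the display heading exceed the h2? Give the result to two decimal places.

Step 4: 11.0 × 1.314⁴ = 32.7925px
Step 6: 11.0 × 1.314⁶ = 56.6193px
Difference: 56.6193 − 32.7925 = 23.8268px

23.83px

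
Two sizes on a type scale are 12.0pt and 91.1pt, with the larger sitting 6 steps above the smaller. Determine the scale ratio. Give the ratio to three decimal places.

The ratio satisfies 12.0 × r⁶ = 91.1, so r = (91.1 / 12.0)^(1/6).
r = 7.5917^(1/6) ≈ 1.4019

1.402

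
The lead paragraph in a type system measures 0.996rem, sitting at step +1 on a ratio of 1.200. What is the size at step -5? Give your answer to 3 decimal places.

Moving from step +1 to step -5 is 6 steps down, so divide by r⁶.
0.996 ÷ 1.200⁶ = 0.996 ÷ 2.98598 ≈ 0.334

0.334rem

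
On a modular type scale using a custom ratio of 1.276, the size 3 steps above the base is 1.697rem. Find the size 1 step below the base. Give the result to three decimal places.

0.640rem

Moving from step +3 to step -1 is 4 steps down, so divide by r⁴.
1.697 ÷ 1.276⁴ = 1.697 ÷ 2.65096 ≈ 0.640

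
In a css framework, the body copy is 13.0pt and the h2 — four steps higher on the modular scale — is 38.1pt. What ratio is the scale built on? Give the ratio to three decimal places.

1.308

The ratio satisfies 13.0 × r⁴ = 38.1, so r = (38.1 / 13.0)^(1/4).
r = 2.9308^(1/4) ≈ 1.3084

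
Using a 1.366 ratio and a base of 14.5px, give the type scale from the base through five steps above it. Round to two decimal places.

Step 0: 14.5px
Step 1: 14.5 × 1.366 = 19.81
Step 2: 14.5 × 1.366² = 27.06
Step 3: 14.5 × 1.366³ = 36.96
Step 4: 14.5 × 1.366⁴ = 50.49
Step 5: 14.5 × 1.366⁵ = 68.96

14.50px, 19.81px, 27.06px, 36.96px, 50.49px, 68.96px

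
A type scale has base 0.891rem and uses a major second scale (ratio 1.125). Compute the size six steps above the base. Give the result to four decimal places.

1.8063rem

Each step on a modular scale multiplies by the ratio, so the size n steps from the base is base × ratioⁿ.
0.891 × 1.125⁶ = 0.891 × 2.02729 ≈ 1.8063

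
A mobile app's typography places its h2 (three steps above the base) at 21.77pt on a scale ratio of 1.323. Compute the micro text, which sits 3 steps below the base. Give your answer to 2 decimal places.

4.06pt

21.77 ÷ 1.323⁶ = 21.77 ÷ 5.36240 ≈ 4.060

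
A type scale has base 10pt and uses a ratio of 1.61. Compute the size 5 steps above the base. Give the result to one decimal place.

10.0 × 1.61⁵ = 10.0 × 10.81756 ≈ 108.18

108.2pt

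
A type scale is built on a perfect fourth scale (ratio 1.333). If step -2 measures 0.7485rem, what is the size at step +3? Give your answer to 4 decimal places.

Moving from step -2 to step +3 is 5 steps up, so multiply by r⁵.
0.7485 × 1.333⁵ = 0.7485 × 4.20873 ≈ 3.1502

3.1502rem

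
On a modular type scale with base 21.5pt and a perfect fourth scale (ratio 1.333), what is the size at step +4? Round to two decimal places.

21.5 × 1.333⁴ = 21.5 × 3.15733 ≈ 67.88

67.88pt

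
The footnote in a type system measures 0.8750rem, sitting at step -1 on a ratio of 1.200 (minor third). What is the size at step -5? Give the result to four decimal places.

0.4220rem

0.8750 ÷ 1.200⁴ = 0.8750 ÷ 2.07360 ≈ 0.4220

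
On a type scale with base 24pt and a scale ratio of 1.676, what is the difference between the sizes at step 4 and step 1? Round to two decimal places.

Step 1: 24.0 × 1.676 = 40.2240pt
Step 4: 24.0 × 1.676⁴ = 189.3683pt
Difference: 189.3683 − 40.2240 = 149.1443pt

149.14pt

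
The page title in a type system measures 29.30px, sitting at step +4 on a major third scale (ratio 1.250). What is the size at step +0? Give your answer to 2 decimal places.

12.00px

The gap is 0 − (4) = -4 steps, so the factor is 1.250^-4.
29.30 ÷ 1.250⁴ = 29.30 ÷ 2.44141 ≈ 12.001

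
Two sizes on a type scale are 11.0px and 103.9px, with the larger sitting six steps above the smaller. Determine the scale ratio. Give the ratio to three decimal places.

The ratio satisfies 11.0 × r⁶ = 103.9, so r = (103.9 / 11.0)^(1/6).
r = 9.4455^(1/6) ≈ 1.4539

1.454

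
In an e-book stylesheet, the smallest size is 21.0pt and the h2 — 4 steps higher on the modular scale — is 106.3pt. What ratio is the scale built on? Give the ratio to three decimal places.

The ratio satisfies 21.0 × r⁴ = 106.3, so r = (106.3 / 21.0)^(1/4).
r = 5.0619^(1/4) ≈ 1.5000

1.500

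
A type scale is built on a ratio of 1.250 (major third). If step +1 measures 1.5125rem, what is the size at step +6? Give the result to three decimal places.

4.616rem

Moving from step +1 to step +6 is 5 steps up, so multiply by r⁵.
1.5125 × 1.250⁵ = 1.5125 × 3.05176 ≈ 4.616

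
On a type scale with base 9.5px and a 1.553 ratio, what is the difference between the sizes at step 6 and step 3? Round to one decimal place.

Step 3: 9.5 × 1.553³ = 35.583px
Step 6: 9.5 × 1.553⁶ = 133.276px
Difference: 133.276 − 35.583 = 97.693px

97.7px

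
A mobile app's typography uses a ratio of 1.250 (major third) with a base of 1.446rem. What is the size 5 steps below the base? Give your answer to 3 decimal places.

0.474rem

Each step on a modular scale multiplies by the ratio, so the size n steps from the base is base × ratioⁿ.
1.446 ÷ 1.250⁵ = 1.446 ÷ 3.05176 ≈ 0.474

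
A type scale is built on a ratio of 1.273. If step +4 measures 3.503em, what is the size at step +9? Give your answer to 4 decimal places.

Moving from step +4 to step +9 is 5 steps up, so multiply by r⁵.
3.503 × 1.273⁵ = 3.503 × 3.34304 ≈ 11.7107

11.7107em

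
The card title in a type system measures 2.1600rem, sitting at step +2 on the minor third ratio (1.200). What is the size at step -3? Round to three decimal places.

2.1600 ÷ 1.200⁵ = 2.1600 ÷ 2.48832 ≈ 0.868

0.868rem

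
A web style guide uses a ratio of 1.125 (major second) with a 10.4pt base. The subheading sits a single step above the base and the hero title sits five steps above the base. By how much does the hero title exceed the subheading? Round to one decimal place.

7.0pt

Step 1: 10.4 × 1.125 = 11.700pt
Step 5: 10.4 × 1.125⁵ = 18.741pt
Difference: 18.741 − 11.700 = 7.041pt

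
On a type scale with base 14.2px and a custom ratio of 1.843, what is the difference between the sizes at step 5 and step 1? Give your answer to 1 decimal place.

275.8px

Step 1: 14.2 × 1.843 = 26.171px
Step 5: 14.2 × 1.843⁵ = 301.936px
Difference: 301.936 − 26.171 = 275.765px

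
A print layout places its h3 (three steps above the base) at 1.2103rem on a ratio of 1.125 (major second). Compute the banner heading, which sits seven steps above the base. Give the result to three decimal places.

1.939rem

1.2103 × 1.125⁴ = 1.2103 × 1.60181 ≈ 1.939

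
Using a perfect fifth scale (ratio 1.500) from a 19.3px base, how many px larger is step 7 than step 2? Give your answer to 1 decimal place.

286.3px

Step 2: 19.3 × 1.500² = 43.425px
Step 7: 19.3 × 1.500⁷ = 329.759px
Difference: 329.759 − 43.425 = 286.334px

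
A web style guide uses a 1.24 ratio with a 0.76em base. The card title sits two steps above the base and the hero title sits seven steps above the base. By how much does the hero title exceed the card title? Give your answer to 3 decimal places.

Step 2: 0.76 × 1.24² = 1.16858em
Step 7: 0.76 × 1.24⁷ = 3.42583em
Difference: 3.42583 − 1.16858 = 2.25725em

2.257em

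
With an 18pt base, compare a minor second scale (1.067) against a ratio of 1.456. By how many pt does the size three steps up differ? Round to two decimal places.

33.69pt

Minor second: 18.0 × 1.067³ = 21.8658pt
At 1.456: 18.0 × 1.456³ = 55.5593pt
Difference: 55.5593 − 21.8658 = 33.6935pt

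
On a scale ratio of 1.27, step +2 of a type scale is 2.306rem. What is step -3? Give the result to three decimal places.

2.306 ÷ 1.27⁵ = 2.306 ÷ 3.30384 ≈ 0.698

0.698rem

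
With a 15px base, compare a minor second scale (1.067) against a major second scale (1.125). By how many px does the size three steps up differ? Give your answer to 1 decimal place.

Minor second: 15.0 × 1.067³ = 18.222px
Major second: 15.0 × 1.125³ = 21.357px
Difference: 21.357 − 18.222 = 3.135px

3.1px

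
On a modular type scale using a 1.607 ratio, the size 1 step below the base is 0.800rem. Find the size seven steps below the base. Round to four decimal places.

0.0465rem

The gap is -7 − (-1) = -6 steps, so the factor is 1.607^-6.
0.800 ÷ 1.607⁶ = 0.800 ÷ 17.22246 ≈ 0.0465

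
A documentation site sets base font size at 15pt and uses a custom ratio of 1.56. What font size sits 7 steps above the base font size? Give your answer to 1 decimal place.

Every step multiplies by the scale ratio.
15.0 × 1.56⁷ = 15.0 × 22.48393 ≈ 337.26

337.3pt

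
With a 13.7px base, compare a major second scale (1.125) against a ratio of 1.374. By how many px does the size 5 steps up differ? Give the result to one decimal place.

42.4px

Major second: 13.7 × 1.125⁵ = 24.688px
At 1.374: 13.7 × 1.374⁵ = 67.089px
Difference: 67.089 − 24.688 = 42.401px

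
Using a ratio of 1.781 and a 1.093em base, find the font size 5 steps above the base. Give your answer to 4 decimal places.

Every step multiplies by the scale ratio.
1.093 × 1.781⁵ = 1.093 × 17.91924 ≈ 19.5857

19.5857em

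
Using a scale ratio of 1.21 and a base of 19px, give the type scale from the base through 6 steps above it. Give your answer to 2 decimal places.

Step 0: 19px
Step 1: 19.0 × 1.21 = 22.99
Step 2: 19.0 × 1.21² = 27.82
Step 3: 19.0 × 1.21³ = 33.66
Step 4: 19.0 × 1.21⁴ = 40.73
Step 5: 19.0 × 1.21⁵ = 49.28
Step 6: 19.0 × 1.21⁶ = 59.63

19.00px, 22.99px, 27.82px, 33.66px, 40.73px, 49.28px, 59.63px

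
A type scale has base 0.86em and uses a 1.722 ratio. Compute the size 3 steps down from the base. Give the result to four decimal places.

0.1684em

0.86 ÷ 1.722³ = 0.86 ÷ 5.10622 ≈ 0.1684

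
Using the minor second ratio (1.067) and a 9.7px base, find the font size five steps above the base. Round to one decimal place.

13.4px

9.7 × 1.067⁵ = 9.7 × 1.38300 ≈ 13.42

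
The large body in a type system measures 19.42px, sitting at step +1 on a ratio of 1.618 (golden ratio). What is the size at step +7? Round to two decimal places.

348.43px

Moving from step +1 to step +7 is 6 steps up, so multiply by r⁶.
19.42 × 1.618⁶ = 19.42 × 17.94201 ≈ 348.434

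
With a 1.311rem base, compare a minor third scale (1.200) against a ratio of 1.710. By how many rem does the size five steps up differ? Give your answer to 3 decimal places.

15.906rem

Minor third: 1.311 × 1.200⁵ = 3.26219rem
At 1.710: 1.311 × 1.710⁵ = 19.16828rem
Difference: 19.16828 − 3.26219 = 15.90609rem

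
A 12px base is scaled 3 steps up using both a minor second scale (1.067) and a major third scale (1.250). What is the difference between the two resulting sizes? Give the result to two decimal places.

8.86px

Minor second: 12.0 × 1.067³ = 14.5772px
Major third: 12.0 × 1.250³ = 23.4375px
Difference: 23.4375 − 14.5772 = 8.8603px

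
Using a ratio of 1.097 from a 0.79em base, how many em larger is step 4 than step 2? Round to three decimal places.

Step 2: 0.79 × 1.097² = 0.95069em
Step 4: 0.79 × 1.097⁴ = 1.14407em
Difference: 1.14407 − 0.95069 = 0.19338em

0.193em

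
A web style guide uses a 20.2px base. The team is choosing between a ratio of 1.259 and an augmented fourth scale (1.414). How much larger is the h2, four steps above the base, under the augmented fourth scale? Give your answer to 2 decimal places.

30.00px

At 1.259: 20.2 × 1.259⁴ = 50.7521px
Augmented fourth: 20.2 × 1.414⁴ = 80.7512px
Difference: 80.7512 − 50.7521 = 29.9991px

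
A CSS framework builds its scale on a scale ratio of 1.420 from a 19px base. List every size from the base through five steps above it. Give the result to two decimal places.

19.00px, 26.98px, 38.31px, 54.40px, 77.25px, 109.70px

Step 0: 19px
Step 1: 19.0 × 1.420 = 26.98
Step 2: 19.0 × 1.420² = 38.31
Step 3: 19.0 × 1.420³ = 54.40
Step 4: 19.0 × 1.420⁴ = 77.25
Step 5: 19.0 × 1.420⁵ = 109.70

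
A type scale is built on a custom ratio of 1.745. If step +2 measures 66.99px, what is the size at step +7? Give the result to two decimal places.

66.99 × 1.745⁵ = 66.99 × 16.17995 ≈ 1083.895

1083.89px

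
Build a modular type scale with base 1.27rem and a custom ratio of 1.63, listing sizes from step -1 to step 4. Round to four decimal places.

0.7791rem, 1.2700rem, 2.0701rem, 3.3743rem, 5.5000rem, 8.9651rem

Step -1: 1.27 ÷ 1.63 = 0.7791
Step 0: 1.27rem
Step 1: 1.27 × 1.63 = 2.0701
Step 2: 1.27 × 1.63² = 3.3743
Step 3: 1.27 × 1.63³ = 5.5000
Step 4: 1.27 × 1.63⁴ = 8.9651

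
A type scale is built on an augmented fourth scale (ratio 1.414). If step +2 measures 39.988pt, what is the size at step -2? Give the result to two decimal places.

10.00pt

39.988 ÷ 1.414⁴ = 39.988 ÷ 3.99758 ≈ 10.003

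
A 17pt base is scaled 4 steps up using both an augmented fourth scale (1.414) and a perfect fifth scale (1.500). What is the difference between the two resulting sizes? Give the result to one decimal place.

Augmented fourth: 17.0 × 1.414⁴ = 67.959pt
Perfect fifth: 17.0 × 1.500⁴ = 86.062pt
Difference: 86.062 − 67.959 = 18.103pt

18.1pt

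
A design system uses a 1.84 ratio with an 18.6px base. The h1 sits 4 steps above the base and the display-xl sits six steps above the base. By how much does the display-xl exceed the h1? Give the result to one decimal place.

Step 4: 18.6 × 1.84⁴ = 213.199px
Step 6: 18.6 × 1.84⁶ = 721.805px
Difference: 721.805 − 213.199 = 508.606px

508.6px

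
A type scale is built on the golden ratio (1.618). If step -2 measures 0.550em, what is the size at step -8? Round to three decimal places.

0.031em

0.550 ÷ 1.618⁶ = 0.550 ÷ 17.94201 ≈ 0.031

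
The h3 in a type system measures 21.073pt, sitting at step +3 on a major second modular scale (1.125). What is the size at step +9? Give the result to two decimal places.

21.073 × 1.125⁶ = 21.073 × 2.02729 ≈ 42.721

42.72pt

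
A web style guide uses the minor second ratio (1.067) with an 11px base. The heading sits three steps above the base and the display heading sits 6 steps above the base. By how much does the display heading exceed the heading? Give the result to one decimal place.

Step 3: 11.0 × 1.067³ = 13.362px
Step 6: 11.0 × 1.067⁶ = 16.232px
Difference: 16.232 − 13.362 = 2.870px

2.9px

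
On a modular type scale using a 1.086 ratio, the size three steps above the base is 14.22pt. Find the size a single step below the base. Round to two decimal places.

Moving from step +3 to step -1 is 4 steps down, so divide by r⁴.
14.22 ÷ 1.086⁴ = 14.22 ÷ 1.39097 ≈ 10.223

10.22pt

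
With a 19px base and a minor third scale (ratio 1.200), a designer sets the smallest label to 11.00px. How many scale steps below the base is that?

1.200ⁿ = 19 / 11.00 = 1.7273
n = ln(1.7273) / ln(1.200) = 0.5465 / 0.1823 ≈ 3.00

3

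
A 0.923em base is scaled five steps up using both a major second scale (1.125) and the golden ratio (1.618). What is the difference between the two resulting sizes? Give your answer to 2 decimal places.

8.57em

Major second: 0.923 × 1.125⁵ = 1.6633em
Golden ratio: 0.923 × 1.618⁵ = 10.2352em
Difference: 10.2352 − 1.6633 = 8.5719em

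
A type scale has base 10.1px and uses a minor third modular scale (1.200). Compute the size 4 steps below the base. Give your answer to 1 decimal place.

4.9px

Every step multiplies by the scale ratio.
10.1 ÷ 1.200⁴ = 10.1 ÷ 2.07360 ≈ 4.87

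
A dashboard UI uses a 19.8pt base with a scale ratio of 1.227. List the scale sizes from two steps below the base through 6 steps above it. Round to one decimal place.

13.2pt, 16.1pt, 19.8pt, 24.3pt, 29.8pt, 36.6pt, 44.9pt, 55.1pt, 67.6pt

Step -2: 19.8 ÷ 1.227² = 13.2
Step -1: 19.8 ÷ 1.227 = 16.1
Step 0: 19.8pt
Step 1: 19.8 × 1.227 = 24.3
Step 2: 19.8 × 1.227² = 29.8
Step 3: 19.8 × 1.227³ = 36.6
Step 4: 19.8 × 1.227⁴ = 44.9
Step 5: 19.8 × 1.227⁵ = 55.1
Step 6: 19.8 × 1.227⁶ = 67.6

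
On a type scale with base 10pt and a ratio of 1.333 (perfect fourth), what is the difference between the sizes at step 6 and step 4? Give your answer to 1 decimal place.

Step 4: 10.0 × 1.333⁴ = 31.573pt
Step 6: 10.0 × 1.333⁶ = 56.102pt
Difference: 56.102 − 31.573 = 24.529pt

24.5pt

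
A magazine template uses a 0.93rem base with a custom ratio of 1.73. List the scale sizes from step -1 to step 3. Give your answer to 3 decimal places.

Step -1: 0.93 ÷ 1.73 = 0.538
Step 0: 0.93rem
Step 1: 0.93 × 1.73 = 1.609
Step 2: 0.93 × 1.73² = 2.783
Step 3: 0.93 × 1.73³ = 4.815

0.538rem, 0.930rem, 1.609rem, 2.783rem, 4.815rem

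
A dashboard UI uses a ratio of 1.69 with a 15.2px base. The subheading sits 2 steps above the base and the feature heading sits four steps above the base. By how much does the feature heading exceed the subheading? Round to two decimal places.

Step 2: 15.2 × 1.69² = 43.4127px
Step 4: 15.2 × 1.69⁴ = 123.9911px
Difference: 123.9911 − 43.4127 = 80.5784px

80.58px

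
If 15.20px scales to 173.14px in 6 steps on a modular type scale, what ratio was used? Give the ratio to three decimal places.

r⁶ = 173.14 / 15.20, so r = (173.14/15.20)^(1/6).
r = 11.3908^(1/6) ≈ 1.5000

1.500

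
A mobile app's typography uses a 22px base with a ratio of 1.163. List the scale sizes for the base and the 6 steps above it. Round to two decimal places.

Step 0: 22px
Step 1: 22.0 × 1.163 = 25.59
Step 2: 22.0 × 1.163² = 29.76
Step 3: 22.0 × 1.163³ = 34.61
Step 4: 22.0 × 1.163⁴ = 40.25
Step 5: 22.0 × 1.163⁵ = 46.81
Step 6: 22.0 × 1.163⁶ = 54.44

22.00px, 25.59px, 29.76px, 34.61px, 40.25px, 46.81px, 54.44px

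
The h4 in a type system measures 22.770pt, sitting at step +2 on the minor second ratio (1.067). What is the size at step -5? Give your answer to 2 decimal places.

Moving from step +2 to step -5 is 7 steps down, so divide by r⁷.
22.770 ÷ 1.067⁷ = 22.770 ÷ 1.57453 ≈ 14.461

14.46pt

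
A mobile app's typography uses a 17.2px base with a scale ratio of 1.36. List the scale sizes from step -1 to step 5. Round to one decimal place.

12.6px, 17.2px, 23.4px, 31.8px, 43.3px, 58.8px, 80.0px

Step -1: 17.2 ÷ 1.36 = 12.6
Step 0: 17.2px
Step 1: 17.2 × 1.36 = 23.4
Step 2: 17.2 × 1.36² = 31.8
Step 3: 17.2 × 1.36³ = 43.3
Step 4: 17.2 × 1.36⁴ = 58.8
Step 5: 17.2 × 1.36⁵ = 80.0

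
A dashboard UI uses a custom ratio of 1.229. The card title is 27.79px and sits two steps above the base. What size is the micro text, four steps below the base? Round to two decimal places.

8.06px

27.79 ÷ 1.229⁶ = 27.79 ÷ 3.44597 ≈ 8.064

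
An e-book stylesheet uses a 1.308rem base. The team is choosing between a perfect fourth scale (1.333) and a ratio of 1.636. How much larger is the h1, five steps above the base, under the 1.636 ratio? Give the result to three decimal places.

Perfect fourth: 1.308 × 1.333⁵ = 5.50501rem
At 1.636: 1.308 × 1.636⁵ = 15.32937rem
Difference: 15.32937 − 5.50501 = 9.82436rem

9.824rem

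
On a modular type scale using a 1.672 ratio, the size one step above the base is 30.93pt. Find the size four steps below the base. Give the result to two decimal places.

Moving from step +1 to step -4 is 5 steps down, so divide by r⁵.
30.93 ÷ 1.672⁵ = 30.93 ÷ 13.06716 ≈ 2.367

2.37pt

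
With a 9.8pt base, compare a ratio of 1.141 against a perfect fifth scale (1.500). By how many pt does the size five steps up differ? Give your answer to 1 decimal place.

At 1.141: 9.8 × 1.141⁵ = 18.952pt
Perfect fifth: 9.8 × 1.500⁵ = 74.419pt
Difference: 74.419 − 18.952 = 55.467pt

55.5pt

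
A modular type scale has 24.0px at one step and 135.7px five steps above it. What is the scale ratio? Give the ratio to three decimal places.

1.414

The ratio satisfies 24.0 × r⁵ = 135.7, so r = (135.7 / 24.0)^(1/5).
r = 5.6542^(1/5) ≈ 1.4141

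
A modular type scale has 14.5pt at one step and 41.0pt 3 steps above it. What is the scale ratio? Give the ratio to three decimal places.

The ratio satisfies 14.5 × r³ = 41.0, so r = (41.0 / 14.5)^(1/3).
r = 2.8276^(1/3) ≈ 1.4141

1.414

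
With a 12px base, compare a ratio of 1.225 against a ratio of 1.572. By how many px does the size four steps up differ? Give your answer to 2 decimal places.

46.26px

At 1.225: 12.0 × 1.225⁴ = 27.0225px
At 1.572: 12.0 × 1.572⁴ = 73.2810px
Difference: 73.2810 − 27.0225 = 46.2585px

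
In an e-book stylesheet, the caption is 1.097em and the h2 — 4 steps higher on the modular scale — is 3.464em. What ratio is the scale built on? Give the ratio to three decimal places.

r⁴ = 3.464 / 1.097, so r = (3.464/1.097)^(1/4).
r = 3.1577^(1/4) ≈ 1.3330

1.333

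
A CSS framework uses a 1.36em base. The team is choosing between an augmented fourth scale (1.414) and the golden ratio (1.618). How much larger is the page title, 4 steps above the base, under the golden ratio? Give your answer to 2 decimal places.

3.88em

Augmented fourth: 1.36 × 1.414⁴ = 5.4367em
Golden ratio: 1.36 × 1.618⁴ = 9.3208em
Difference: 9.3208 − 5.4367 = 3.8841em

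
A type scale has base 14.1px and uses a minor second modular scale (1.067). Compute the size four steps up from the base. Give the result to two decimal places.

18.28px

Every step multiplies by the scale ratio.
14.1 × 1.067⁴ = 14.1 × 1.29616 ≈ 18.28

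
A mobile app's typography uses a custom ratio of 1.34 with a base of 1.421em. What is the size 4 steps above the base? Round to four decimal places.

Every step multiplies by the scale ratio.
1.421 × 1.34⁴ = 1.421 × 3.22418 ≈ 4.5816

4.5816em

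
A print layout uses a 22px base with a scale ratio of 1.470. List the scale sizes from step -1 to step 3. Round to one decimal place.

Step -1: 22.0 ÷ 1.470 = 15.0
Step 0: 22px
Step 1: 22.0 × 1.470 = 32.3
Step 2: 22.0 × 1.470² = 47.5
Step 3: 22.0 × 1.470³ = 69.9

15.0px, 22.0px, 32.3px, 47.5px, 69.9px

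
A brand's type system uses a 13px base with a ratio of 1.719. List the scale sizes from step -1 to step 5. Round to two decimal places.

Step -1: 13.0 ÷ 1.719 = 7.56
Step 0: 13px
Step 1: 13.0 × 1.719 = 22.35
Step 2: 13.0 × 1.719² = 38.41
Step 3: 13.0 × 1.719³ = 66.03
Step 4: 13.0 × 1.719⁴ = 113.51
Step 5: 13.0 × 1.719⁵ = 195.13

7.56px, 13.00px, 22.35px, 38.41px, 66.03px, 113.51px, 195.13px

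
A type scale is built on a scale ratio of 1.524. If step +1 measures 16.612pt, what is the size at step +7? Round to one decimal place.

208.1pt

16.612 × 1.524⁶ = 16.612 × 12.52881 ≈ 208.129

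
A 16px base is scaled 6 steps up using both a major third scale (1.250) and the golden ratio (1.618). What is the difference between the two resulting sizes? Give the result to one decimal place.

226.0px

Major third: 16.0 × 1.250⁶ = 61.035px
Golden ratio: 16.0 × 1.618⁶ = 287.072px
Difference: 287.072 − 61.035 = 226.037px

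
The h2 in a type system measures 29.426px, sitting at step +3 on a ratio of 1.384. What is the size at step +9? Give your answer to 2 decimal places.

206.80px

The gap is 9 − (3) = 6 steps, so the factor is 1.384^6.
29.426 × 1.384⁶ = 29.426 × 7.02775 ≈ 206.799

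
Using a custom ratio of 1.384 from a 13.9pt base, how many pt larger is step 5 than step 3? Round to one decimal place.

33.7pt

Step 3: 13.9 × 1.384³ = 36.849pt
Step 5: 13.9 × 1.384⁵ = 70.582pt
Difference: 70.582 − 36.849 = 33.733pt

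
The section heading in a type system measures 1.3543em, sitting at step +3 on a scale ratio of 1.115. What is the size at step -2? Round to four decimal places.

0.7859em

1.3543 ÷ 1.115⁵ = 1.3543 ÷ 1.72335 ≈ 0.7859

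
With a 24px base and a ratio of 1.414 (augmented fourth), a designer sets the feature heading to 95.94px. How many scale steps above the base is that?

4

1.414ⁿ = 95.94 / 24 = 3.9975
n = ln(3.9975) / ln(1.414) = 1.3857 / 0.3464 ≈ 4.00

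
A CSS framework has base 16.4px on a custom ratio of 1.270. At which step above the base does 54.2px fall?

1.270ⁿ = 54.2 / 16.4 = 3.3049
n = ln(3.3049) / ln(1.270) = 1.1954 / 0.2390 ≈ 5.00

5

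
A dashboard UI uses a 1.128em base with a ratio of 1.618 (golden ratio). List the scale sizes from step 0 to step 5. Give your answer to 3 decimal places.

1.128em, 1.825em, 2.953em, 4.778em, 7.731em, 12.508em

Step 0: 1.128em
Step 1: 1.128 × 1.618 = 1.825
Step 2: 1.128 × 1.618² = 2.953
Step 3: 1.128 × 1.618³ = 4.778
Step 4: 1.128 × 1.618⁴ = 7.731
Step 5: 1.128 × 1.618⁵ = 12.508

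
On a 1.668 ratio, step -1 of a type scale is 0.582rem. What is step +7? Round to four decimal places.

The gap is 7 − (-1) = 8 steps, so the factor is 1.668^8.
0.582 × 1.668⁸ = 0.582 × 59.91953 ≈ 34.8732

34.8732rem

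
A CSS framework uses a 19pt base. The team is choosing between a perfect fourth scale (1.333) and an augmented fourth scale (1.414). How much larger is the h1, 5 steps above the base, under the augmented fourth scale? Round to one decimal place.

Perfect fourth: 19.0 × 1.333⁵ = 79.966pt
Augmented fourth: 19.0 × 1.414⁵ = 107.399pt
Difference: 107.399 − 79.966 = 27.433pt

27.4pt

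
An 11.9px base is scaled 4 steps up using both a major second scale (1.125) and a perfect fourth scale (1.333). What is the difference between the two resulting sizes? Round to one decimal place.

18.5px

Major second: 11.9 × 1.125⁴ = 19.061px
Perfect fourth: 11.9 × 1.333⁴ = 37.572px
Difference: 37.572 − 19.061 = 18.511px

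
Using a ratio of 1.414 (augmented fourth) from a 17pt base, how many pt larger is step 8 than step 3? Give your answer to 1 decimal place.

Step 3: 17.0 × 1.414³ = 48.061pt
Step 8: 17.0 × 1.414⁸ = 271.672pt
Difference: 271.672 − 48.061 = 223.611pt

223.6pt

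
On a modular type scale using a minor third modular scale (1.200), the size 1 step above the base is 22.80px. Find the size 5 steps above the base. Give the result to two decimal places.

Moving from step +1 to step +5 is 4 steps up, so multiply by r⁴.
22.80 × 1.200⁴ = 22.80 × 2.07360 ≈ 47.278

47.28px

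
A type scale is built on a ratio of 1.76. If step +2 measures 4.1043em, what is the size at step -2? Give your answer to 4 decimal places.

0.4277em

Moving from step +2 to step -2 is 4 steps down, so divide by r⁴.
4.1043 ÷ 1.76⁴ = 4.1043 ÷ 9.59513 ≈ 0.4277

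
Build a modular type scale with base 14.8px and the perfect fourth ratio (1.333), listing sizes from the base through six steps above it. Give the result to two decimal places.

Step 0: 14.8px
Step 1: 14.8 × 1.333 = 19.73
Step 2: 14.8 × 1.333² = 26.30
Step 3: 14.8 × 1.333³ = 35.06
Step 4: 14.8 × 1.333⁴ = 46.73
Step 5: 14.8 × 1.333⁵ = 62.29
Step 6: 14.8 × 1.333⁶ = 83.03

14.80px, 19.73px, 26.30px, 35.06px, 46.73px, 62.29px, 83.03px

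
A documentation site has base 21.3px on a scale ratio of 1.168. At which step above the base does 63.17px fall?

1.168ⁿ = 63.17 / 21.3 = 2.9657
n = ln(2.9657) / ln(1.168) = 1.0871 / 0.1553 ≈ 7.00

7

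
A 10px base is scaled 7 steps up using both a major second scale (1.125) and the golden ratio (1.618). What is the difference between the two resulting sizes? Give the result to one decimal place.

Major second: 10.0 × 1.125⁷ = 22.807px
Golden ratio: 10.0 × 1.618⁷ = 290.302px
Difference: 290.302 − 22.807 = 267.495px

267.5px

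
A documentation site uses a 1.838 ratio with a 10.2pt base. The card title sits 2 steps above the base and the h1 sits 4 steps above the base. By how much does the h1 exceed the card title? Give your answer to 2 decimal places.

Step 2: 10.2 × 1.838² = 34.4581pt
Step 4: 10.2 × 1.838⁴ = 116.4078pt
Difference: 116.4078 − 34.4581 = 81.9497pt

81.95pt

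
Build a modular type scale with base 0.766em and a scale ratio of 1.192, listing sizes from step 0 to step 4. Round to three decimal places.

Step 0: 0.766em
Step 1: 0.766 × 1.192 = 0.913
Step 2: 0.766 × 1.192² = 1.088
Step 3: 0.766 × 1.192³ = 1.297
Step 4: 0.766 × 1.192⁴ = 1.546

0.766em, 0.913em, 1.088em, 1.297em, 1.546em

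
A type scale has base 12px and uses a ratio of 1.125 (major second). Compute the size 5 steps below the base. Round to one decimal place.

A modular type scale is a geometric sequence: sizeₙ = base × rⁿ.
12.0 ÷ 1.125⁵ = 12.0 ÷ 1.80203 ≈ 6.66

6.7px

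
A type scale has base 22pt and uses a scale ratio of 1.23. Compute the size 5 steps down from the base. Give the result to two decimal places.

7.81pt

22.0 ÷ 1.23⁵ = 22.0 ÷ 2.81531 ≈ 7.81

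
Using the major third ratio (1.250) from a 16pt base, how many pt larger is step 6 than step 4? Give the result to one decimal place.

22.0pt

Step 4: 16.0 × 1.250⁴ = 39.062pt
Step 6: 16.0 × 1.250⁶ = 61.035pt
Difference: 61.035 − 39.062 = 21.973pt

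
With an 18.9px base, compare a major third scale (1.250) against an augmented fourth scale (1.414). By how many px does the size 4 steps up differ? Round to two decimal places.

Major third: 18.9 × 1.250⁴ = 46.1426px
Augmented fourth: 18.9 × 1.414⁴ = 75.5543px
Difference: 75.5543 − 46.1426 = 29.4117px

29.41px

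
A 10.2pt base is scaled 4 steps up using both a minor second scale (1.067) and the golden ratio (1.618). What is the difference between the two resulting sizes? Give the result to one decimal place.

Minor second: 10.2 × 1.067⁴ = 13.221pt
Golden ratio: 10.2 × 1.618⁴ = 69.906pt
Difference: 69.906 − 13.221 = 56.685pt

56.7pt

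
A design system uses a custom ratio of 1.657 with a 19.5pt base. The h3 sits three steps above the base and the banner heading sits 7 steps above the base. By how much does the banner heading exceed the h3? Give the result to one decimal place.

580.1pt

Step 3: 19.5 × 1.657³ = 88.716pt
Step 7: 19.5 × 1.657⁷ = 668.794pt
Difference: 668.794 − 88.716 = 580.078pt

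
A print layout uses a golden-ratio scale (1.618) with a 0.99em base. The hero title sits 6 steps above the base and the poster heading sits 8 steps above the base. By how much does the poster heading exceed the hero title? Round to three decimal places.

Step 6: 0.99 × 1.618⁶ = 17.76259em
Step 8: 0.99 × 1.618⁸ = 46.50111em
Difference: 46.50111 − 17.76259 = 28.73852em

28.739em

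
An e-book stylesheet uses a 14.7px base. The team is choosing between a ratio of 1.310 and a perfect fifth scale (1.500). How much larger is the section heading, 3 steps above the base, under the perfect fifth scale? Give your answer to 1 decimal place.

At 1.310: 14.7 × 1.310³ = 33.047px
Perfect fifth: 14.7 × 1.500³ = 49.612px
Difference: 49.612 − 33.047 = 16.565px

16.6px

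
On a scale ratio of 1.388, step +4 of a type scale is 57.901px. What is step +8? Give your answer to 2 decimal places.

214.90px

The gap is 8 − (4) = 4 steps, so the factor is 1.388^4.
57.901 × 1.388⁴ = 57.901 × 3.71157 ≈ 214.904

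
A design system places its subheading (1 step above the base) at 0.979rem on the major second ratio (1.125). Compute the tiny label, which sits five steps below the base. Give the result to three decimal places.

Moving from step +1 to step -5 is 6 steps down, so divide by r⁶.
0.979 ÷ 1.125⁶ = 0.979 ÷ 2.02729 ≈ 0.483

0.483rem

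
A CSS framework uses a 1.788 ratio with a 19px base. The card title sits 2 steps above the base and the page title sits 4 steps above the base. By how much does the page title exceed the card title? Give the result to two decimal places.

Step 2: 19.0 × 1.788² = 60.7419px
Step 4: 19.0 × 1.788⁴ = 194.1886px
Difference: 194.1886 − 60.7419 = 133.4467px

133.45px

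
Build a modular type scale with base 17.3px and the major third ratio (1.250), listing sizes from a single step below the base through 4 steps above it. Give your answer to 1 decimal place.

Step -1: 17.3 ÷ 1.250 = 13.8
Step 0: 17.3px
Step 1: 17.3 × 1.250 = 21.6
Step 2: 17.3 × 1.250² = 27.0
Step 3: 17.3 × 1.250³ = 33.8
Step 4: 17.3 × 1.250⁴ = 42.2

13.8px, 17.3px, 21.6px, 27.0px, 33.8px, 42.2px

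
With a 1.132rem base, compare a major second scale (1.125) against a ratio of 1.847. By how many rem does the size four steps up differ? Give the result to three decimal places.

Major second: 1.132 × 1.125⁴ = 1.81325rem
At 1.847: 1.132 × 1.847⁴ = 13.17389rem
Difference: 13.17389 − 1.81325 = 11.36064rem

11.361rem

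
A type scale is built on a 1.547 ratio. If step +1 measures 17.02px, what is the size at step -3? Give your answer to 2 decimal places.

2.97px

The gap is -3 − (1) = -4 steps, so the factor is 1.547^-4.
17.02 ÷ 1.547⁴ = 17.02 ÷ 5.72745 ≈ 2.972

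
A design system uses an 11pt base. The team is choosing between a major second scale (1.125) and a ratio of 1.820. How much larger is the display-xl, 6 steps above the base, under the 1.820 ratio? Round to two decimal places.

Major second: 11.0 × 1.125⁶ = 22.3002pt
At 1.820: 11.0 × 1.820⁶ = 399.7800pt
Difference: 399.7800 − 22.3002 = 377.4798pt

377.48pt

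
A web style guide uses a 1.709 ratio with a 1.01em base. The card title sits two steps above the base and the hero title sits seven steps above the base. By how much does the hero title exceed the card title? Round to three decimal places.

Step 2: 1.01 × 1.709² = 2.94989em
Step 7: 1.01 × 1.709⁷ = 43.00469em
Difference: 43.00469 − 2.94989 = 40.05480em

40.055em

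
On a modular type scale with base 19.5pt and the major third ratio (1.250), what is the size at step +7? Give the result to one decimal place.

Every step multiplies by the scale ratio.
19.5 × 1.250⁷ = 19.5 × 4.76837 ≈ 92.98

93.0pt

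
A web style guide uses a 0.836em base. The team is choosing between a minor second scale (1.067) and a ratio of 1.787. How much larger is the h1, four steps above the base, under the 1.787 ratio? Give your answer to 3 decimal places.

7.442em

Minor second: 0.836 × 1.067⁴ = 1.08359em
At 1.787: 0.836 × 1.787⁴ = 8.52520em
Difference: 8.52520 − 1.08359 = 7.44161em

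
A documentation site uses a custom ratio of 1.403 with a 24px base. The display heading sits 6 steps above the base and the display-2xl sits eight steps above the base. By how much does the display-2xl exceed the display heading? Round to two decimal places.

177.26px

Step 6: 24.0 × 1.403⁶ = 183.0447px
Step 8: 24.0 × 1.403⁸ = 360.3069px
Difference: 360.3069 − 183.0447 = 177.2622px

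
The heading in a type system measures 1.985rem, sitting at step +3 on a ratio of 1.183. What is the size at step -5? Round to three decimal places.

0.517rem

1.985 ÷ 1.183⁸ = 1.985 ÷ 3.83599 ≈ 0.517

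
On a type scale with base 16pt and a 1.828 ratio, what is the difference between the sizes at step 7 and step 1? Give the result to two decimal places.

Step 1: 16.0 × 1.828 = 29.2480pt
Step 7: 16.0 × 1.828⁷ = 1091.3230pt
Difference: 1091.3230 − 29.2480 = 1062.0750pt

1062.08pt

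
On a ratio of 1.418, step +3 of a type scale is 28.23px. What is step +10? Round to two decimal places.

The gap is 10 − (3) = 7 steps, so the factor is 1.418^7.
28.23 × 1.418⁷ = 28.23 × 11.52746 ≈ 325.420

325.42px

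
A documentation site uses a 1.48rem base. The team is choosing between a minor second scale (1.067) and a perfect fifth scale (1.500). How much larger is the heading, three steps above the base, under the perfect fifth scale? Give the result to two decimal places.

3.20rem

Minor second: 1.48 × 1.067³ = 1.7979rem
Perfect fifth: 1.48 × 1.500³ = 4.9950rem
Difference: 4.9950 − 1.7979 = 3.1971rem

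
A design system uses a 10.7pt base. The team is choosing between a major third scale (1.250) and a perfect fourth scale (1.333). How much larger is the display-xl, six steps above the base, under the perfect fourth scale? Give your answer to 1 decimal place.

19.2pt

Major third: 10.7 × 1.250⁶ = 40.817pt
Perfect fourth: 10.7 × 1.333⁶ = 60.029pt
Difference: 60.029 − 40.817 = 19.212pt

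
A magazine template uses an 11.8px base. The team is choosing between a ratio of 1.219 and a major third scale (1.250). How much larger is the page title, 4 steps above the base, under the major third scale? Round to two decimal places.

At 1.219: 11.8 × 1.219⁴ = 26.0553px
Major third: 11.8 × 1.250⁴ = 28.8086px
Difference: 28.8086 − 26.0553 = 2.7533px

2.75px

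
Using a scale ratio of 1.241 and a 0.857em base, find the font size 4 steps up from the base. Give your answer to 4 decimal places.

0.857 × 1.241⁴ = 0.857 × 2.37185 ≈ 2.0327

2.0327em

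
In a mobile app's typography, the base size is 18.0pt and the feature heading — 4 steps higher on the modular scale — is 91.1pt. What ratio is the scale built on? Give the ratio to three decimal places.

The ratio satisfies 18.0 × r⁴ = 91.1, so r = (91.1 / 18.0)^(1/4).
r = 5.0611^(1/4) ≈ 1.4999

1.500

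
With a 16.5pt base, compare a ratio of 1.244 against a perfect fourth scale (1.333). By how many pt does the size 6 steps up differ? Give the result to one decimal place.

31.4pt

At 1.244: 16.5 × 1.244⁶ = 61.151pt
Perfect fourth: 16.5 × 1.333⁶ = 92.569pt
Difference: 92.569 − 61.151 = 31.418pt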